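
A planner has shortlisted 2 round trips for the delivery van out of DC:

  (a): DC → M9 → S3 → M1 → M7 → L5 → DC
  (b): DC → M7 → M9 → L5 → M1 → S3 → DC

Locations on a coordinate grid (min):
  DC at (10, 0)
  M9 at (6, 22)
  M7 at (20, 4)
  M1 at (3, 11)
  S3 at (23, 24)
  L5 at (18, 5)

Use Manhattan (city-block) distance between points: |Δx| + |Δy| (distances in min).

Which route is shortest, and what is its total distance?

Shortest is (a), total 118 min.

(a): 26 + 19 + 33 + 24 + 3 + 13 = 118
(b): 14 + 32 + 29 + 21 + 33 + 37 = 166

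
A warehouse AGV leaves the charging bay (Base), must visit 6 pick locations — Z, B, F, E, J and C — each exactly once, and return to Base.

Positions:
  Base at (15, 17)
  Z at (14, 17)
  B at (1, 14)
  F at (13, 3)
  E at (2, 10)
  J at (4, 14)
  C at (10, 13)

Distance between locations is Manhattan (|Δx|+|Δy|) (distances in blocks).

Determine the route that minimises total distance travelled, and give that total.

Minimum total distance: 58 blocks.

With 6 stops there are 6!/2 = 360 distinct round trips (a route and its reverse cost the same).
Base → Z → B → F → E → J → C → Base: 1+16+23+18+6+7+9 = 80
Base → Z → B → F → E → C → J → Base: 1+16+23+18+11+7+14 = 90
Base → Z → B → F → J → E → C → Base: 1+16+23+20+6+11+9 = 86
Base → Z → B → F → J → C → E → Base: 1+16+23+20+7+11+20 = 98
Base → Z → B → F → C → E → J → Base: 1+16+23+13+11+6+14 = 84
Base → Z → B → F → C → J → E → Base: 1+16+23+13+7+6+20 = 86
Base → Z → B → E → F → J → C → Base: 1+16+5+18+20+7+9 = 76
Base → Z → B → E → F → C → J → Base: 1+16+5+18+13+7+14 = 74
… (352 more)
Base → Z → F → E → B → J → C → Base: 1+15+18+5+3+7+9 = 58  ← best
The minimum is 58.
One optimal route: Base → Z → F → E → B → J → C → Base (or its reverse).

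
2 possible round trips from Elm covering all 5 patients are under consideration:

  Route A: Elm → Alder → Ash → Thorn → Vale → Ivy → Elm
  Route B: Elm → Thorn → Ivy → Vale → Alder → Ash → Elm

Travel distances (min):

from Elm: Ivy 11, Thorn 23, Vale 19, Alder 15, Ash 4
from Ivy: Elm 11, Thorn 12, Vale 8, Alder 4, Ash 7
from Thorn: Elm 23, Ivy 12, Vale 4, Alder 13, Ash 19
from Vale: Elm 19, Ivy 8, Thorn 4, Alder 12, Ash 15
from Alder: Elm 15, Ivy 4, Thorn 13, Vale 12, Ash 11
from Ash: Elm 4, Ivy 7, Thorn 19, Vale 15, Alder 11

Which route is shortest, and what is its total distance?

Route A: 15 + 11 + 19 + 4 + 8 + 11 = 68
Route B: 23 + 12 + 8 + 12 + 11 + 4 = 70

68 min — Route A is the shortest.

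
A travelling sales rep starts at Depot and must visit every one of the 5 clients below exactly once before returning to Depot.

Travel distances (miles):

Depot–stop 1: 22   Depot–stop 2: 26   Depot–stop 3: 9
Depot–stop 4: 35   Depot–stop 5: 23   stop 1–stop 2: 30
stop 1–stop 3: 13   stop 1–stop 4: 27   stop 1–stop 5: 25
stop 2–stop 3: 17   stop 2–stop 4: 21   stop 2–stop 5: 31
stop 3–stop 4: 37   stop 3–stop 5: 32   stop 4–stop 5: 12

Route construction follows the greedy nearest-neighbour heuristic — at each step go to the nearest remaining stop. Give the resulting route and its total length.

From Depot: distances to unvisited — stop 3=9, stop 1=22, stop 5=23, stop 2=26, stop 4=35. Nearest is stop 3 (9).
From stop 3: distances to unvisited — stop 1=13, stop 2=17, stop 5=32, stop 4=37. Nearest is stop 1 (13).
From stop 1: distances to unvisited — stop 5=25, stop 4=27, stop 2=30. Nearest is stop 5 (25).
From stop 5: distances to unvisited — stop 4=12, stop 2=31. Nearest is stop 4 (12).
From stop 4: distances to unvisited — stop 2=21. Nearest is stop 2 (21).
Return stop 2→Depot: 26.
Total = 9 + 13 + 25 + 12 + 21 + 26 = 106.

Total distance 106 miles via the nearest-neighbour route Depot → stop 3 → stop 1 → stop 5 → stop 4 → stop 2 → Depot.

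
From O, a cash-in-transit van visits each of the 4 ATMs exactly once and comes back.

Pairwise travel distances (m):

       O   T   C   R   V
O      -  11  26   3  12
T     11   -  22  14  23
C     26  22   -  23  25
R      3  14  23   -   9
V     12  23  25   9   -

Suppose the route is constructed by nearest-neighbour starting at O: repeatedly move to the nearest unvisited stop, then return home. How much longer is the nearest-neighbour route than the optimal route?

O: R=3, T=11, V=12, C=26 ⇒ R
R: V=9, T=14, C=23 ⇒ V
V: T=23, C=25 ⇒ T
T: C=22 ⇒ C
NN route O → R → V → T → C → O costs 83.
Optimal: O → T → C → V → R → O costs 70 (by enumerating all 12 distinct tours).
Excess = 83 − 70 = 13.

13 m longer than the optimal tour.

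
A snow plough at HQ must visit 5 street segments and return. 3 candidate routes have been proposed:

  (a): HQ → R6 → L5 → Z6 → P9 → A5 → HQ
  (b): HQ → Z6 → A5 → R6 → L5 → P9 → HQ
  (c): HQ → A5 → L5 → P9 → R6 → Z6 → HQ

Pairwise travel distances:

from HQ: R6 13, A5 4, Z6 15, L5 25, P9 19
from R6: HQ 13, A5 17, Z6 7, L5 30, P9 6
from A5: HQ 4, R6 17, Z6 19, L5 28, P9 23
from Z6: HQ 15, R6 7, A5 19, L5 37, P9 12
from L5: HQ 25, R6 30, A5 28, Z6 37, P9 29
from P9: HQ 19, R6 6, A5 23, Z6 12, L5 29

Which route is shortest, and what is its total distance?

Shortest is (c), total 89.

(a): 13 + 30 + 37 + 12 + 23 + 4 = 119
(b): 15 + 19 + 17 + 30 + 29 + 19 = 129
(c): 4 + 28 + 29 + 6 + 7 + 15 = 89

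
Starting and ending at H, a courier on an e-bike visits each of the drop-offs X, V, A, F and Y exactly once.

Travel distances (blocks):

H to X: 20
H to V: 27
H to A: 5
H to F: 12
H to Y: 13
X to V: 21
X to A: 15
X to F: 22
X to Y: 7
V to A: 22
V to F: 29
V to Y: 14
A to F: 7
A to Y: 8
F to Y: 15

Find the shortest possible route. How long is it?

There are 60 distinct closed tours to check (reversals are equivalent).
H → X → V → A → F → Y → H: 20+21+22+7+15+13 = 98
H → X → V → A → Y → F → H: 20+21+22+8+15+12 = 98
H → X → V → F → A → Y → H: 20+21+29+7+8+13 = 98
H → X → V → F → Y → A → H: 20+21+29+15+8+5 = 98
H → X → V → Y → A → F → H: 20+21+14+8+7+12 = 82
H → X → V → Y → F → A → H: 20+21+14+15+7+5 = 82
H → X → A → V → F → Y → H: 20+15+22+29+15+13 = 114
H → X → A → V → Y → F → H: 20+15+22+14+15+12 = 98
H → X → A → F → V → Y → H: 20+15+7+29+14+13 = 98
H → X → A → F → Y → V → H: 20+15+7+15+14+27 = 98
H → X → A → Y → V → F → H: 20+15+8+14+29+12 = 98
H → X → A → Y → F → V → H: 20+15+8+15+29+27 = 114
H → X → F → V → A → Y → H: 20+22+29+22+8+13 = 114
H → X → F → V → Y → A → H: 20+22+29+14+8+5 = 98
… (46 more)
The minimum is 82.
One optimal route: H → X → V → Y → A → F → H (or its reverse).

82 blocks — the shortest possible round trip.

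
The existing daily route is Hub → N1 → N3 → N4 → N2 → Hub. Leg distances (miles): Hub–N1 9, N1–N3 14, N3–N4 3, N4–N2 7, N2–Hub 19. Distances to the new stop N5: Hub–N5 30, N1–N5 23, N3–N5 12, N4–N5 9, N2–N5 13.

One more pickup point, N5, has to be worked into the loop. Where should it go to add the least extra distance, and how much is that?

Insertion cost between consecutive stops i–j is d(i,N5) + d(N5,j) − d(i,j):
  between Hub and N1: 30 + 23 − 9 = 44
  between N1 and N3: 23 + 12 − 14 = 21
  between N3 and N4: 12 + 9 − 3 = 18
  between N4 and N2: 9 + 13 − 7 = 15
  between N2 and Hub: 13 + 30 − 19 = 24
Cheapest insertion is between N4 and N2, adding 15.
New total = 52 + 15 = 67.

Adding 15 miles by placing N5 on the N4–N2 leg.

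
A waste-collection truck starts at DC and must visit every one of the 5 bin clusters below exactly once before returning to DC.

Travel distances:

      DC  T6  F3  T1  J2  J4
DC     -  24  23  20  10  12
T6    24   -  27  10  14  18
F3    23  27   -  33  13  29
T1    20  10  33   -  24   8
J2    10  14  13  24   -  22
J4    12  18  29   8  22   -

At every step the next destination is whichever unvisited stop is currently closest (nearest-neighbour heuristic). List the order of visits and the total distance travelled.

From DC: distances to unvisited — J2=10, J4=12, T1=20, F3=23, T6=24. Nearest is J2 (10).
From J2: distances to unvisited — F3=13, T6=14, J4=22, T1=24. Nearest is F3 (13).
From F3: distances to unvisited — T6=27, J4=29, T1=33. Nearest is T6 (27).
From T6: distances to unvisited — T1=10, J4=18. Nearest is T1 (10).
From T1: distances to unvisited — J4=8. Nearest is J4 (8).
Return J4→DC: 12.
Total = 10 + 13 + 27 + 10 + 8 + 12 = 80.

80 along DC → J2 → F3 → T6 → T1 → J4 → DC.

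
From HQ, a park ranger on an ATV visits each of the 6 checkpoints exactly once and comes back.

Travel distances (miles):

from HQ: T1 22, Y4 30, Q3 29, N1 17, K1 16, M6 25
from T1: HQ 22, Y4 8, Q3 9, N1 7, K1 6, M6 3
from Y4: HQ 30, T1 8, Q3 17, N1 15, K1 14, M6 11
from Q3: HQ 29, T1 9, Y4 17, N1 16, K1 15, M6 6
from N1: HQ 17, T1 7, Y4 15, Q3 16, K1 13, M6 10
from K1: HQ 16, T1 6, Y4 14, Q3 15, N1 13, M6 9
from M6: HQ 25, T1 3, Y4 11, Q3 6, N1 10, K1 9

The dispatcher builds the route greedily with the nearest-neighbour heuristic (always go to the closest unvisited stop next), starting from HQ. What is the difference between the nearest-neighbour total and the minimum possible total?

12 miles longer than the optimal tour.

From HQ: K1=16, N1=17, T1=22, M6=25, Q3=29, Y4=30 → choose K1 (16).
From K1: T1=6, M6=9, N1=13, Y4=14, Q3=15 → choose T1 (6).
From T1: M6=3, N1=7, Y4=8, Q3=9 → choose M6 (3).
From M6: Q3=6, N1=10, Y4=11 → choose Q3 (6).
From Q3: N1=16, Y4=17 → choose N1 (16).
From N1: Y4=15 → choose Y4 (15).
NN route HQ → K1 → T1 → M6 → Q3 → N1 → Y4 → HQ costs 92.
Optimal: HQ → N1 → T1 → Y4 → Q3 → M6 → K1 → HQ costs 80 (by enumerating all 360 distinct tours).
Excess = 92 − 80 = 12.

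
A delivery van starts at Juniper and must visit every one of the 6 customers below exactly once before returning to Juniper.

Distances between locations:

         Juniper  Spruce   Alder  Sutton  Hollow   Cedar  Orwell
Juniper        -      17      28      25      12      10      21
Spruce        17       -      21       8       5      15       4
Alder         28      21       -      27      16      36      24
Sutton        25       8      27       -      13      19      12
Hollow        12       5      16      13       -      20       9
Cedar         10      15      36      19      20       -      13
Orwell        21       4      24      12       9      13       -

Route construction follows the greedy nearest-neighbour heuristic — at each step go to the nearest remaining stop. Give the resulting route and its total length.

Juniper → [Cedar:10 / Hollow:12 / Spruce:17 / Orwell:21 / Sutton:25 / Alder:28] → Cedar (10)
Cedar → [Orwell:13 / Spruce:15 / Sutton:19 / Hollow:20 / Alder:36] → Orwell (13)
Orwell → [Spruce:4 / Hollow:9 / Sutton:12 / Alder:24] → Spruce (4)
Spruce → [Hollow:5 / Sutton:8 / Alder:21] → Hollow (5)
Hollow → [Sutton:13 / Alder:16] → Sutton (13)
Sutton → [Alder:27] → Alder (27)
Return Alder→Juniper: 28.
Total = 10 + 13 + 4 + 5 + 13 + 27 + 28 = 100.

Nearest-neighbour total = 100; route Juniper → Cedar → Orwell → Spruce → Hollow → Sutton → Alder → Juniper.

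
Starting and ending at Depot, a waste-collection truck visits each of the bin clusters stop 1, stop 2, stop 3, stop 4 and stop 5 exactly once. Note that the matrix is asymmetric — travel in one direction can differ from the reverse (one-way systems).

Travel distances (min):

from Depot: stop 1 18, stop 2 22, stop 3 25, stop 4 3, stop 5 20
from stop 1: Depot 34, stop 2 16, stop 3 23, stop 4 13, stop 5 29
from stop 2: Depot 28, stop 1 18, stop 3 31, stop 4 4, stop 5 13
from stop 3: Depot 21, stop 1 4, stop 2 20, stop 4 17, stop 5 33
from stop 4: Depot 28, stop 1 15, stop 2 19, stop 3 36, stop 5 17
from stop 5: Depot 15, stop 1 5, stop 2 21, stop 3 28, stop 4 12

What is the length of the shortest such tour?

81 min — the shortest possible round trip.

Depot → stop 1 → stop 2 → stop 3 → stop 4 → stop 5 → Depot: 18+16+31+17+17+15 = 114
Depot → stop 1 → stop 2 → stop 3 → stop 5 → stop 4 → Depot: 18+16+31+33+12+28 = 138
Depot → stop 1 → stop 2 → stop 4 → stop 3 → stop 5 → Depot: 18+16+4+36+33+15 = 122
Depot → stop 1 → stop 2 → stop 4 → stop 5 → stop 3 → Depot: 18+16+4+17+28+21 = 104
Depot → stop 1 → stop 2 → stop 5 → stop 3 → stop 4 → Depot: 18+16+13+28+17+28 = 120
Depot → stop 1 → stop 2 → stop 5 → stop 4 → stop 3 → Depot: 18+16+13+12+36+21 = 116
Depot → stop 1 → stop 3 → stop 2 → stop 4 → stop 5 → Depot: 18+23+20+4+17+15 = 97
Depot → stop 1 → stop 3 → stop 2 → stop 5 → stop 4 → Depot: 18+23+20+13+12+28 = 114
Depot → stop 1 → stop 3 → stop 4 → stop 2 → stop 5 → Depot: 18+23+17+19+13+15 = 105
Depot → stop 1 → stop 3 → stop 4 → stop 5 → stop 2 → Depot: 18+23+17+17+21+28 = 124
Depot → stop 1 → stop 3 → stop 5 → stop 2 → stop 4 → Depot: 18+23+33+21+4+28 = 127
Depot → stop 1 → stop 3 → stop 5 → stop 4 → stop 2 → Depot: 18+23+33+12+19+28 = 133
Depot → stop 1 → stop 4 → stop 2 → stop 3 → stop 5 → Depot: 18+13+19+31+33+15 = 129
Depot → stop 1 → stop 4 → stop 2 → stop 5 → stop 3 → Depot: 18+13+19+13+28+21 = 112
… (106 more)
Depot → stop 3 → stop 1 → stop 2 → stop 4 → stop 5 → Depot: 25+4+16+4+17+15 = 81  ← best
The minimum is 81.
One optimal route: Depot → stop 3 → stop 1 → stop 2 → stop 4 → stop 5 → Depot.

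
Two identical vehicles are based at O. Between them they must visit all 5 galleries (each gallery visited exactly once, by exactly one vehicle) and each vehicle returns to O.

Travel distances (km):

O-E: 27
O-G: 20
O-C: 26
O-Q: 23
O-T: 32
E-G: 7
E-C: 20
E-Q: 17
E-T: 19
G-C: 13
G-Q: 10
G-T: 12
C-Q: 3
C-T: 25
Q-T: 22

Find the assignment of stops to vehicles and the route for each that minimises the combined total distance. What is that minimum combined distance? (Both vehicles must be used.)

Minimum combined distance: 130 km.

Check every non-empty split of the stops between the two vehicles; for each half take its own optimal tour:
  {E} + {G, C, Q, T}: 54 + 83 = 137
  {G} + {E, C, Q, T}: 40 + 97 = 137
  {E, G} + {C, Q, T}: 54 + 83 = 137
  {C} + {E, G, Q, T}: 52 + 91 = 143
  {E, C} + {G, Q, T}: 73 + 77 = 150
  {G, C} + {E, Q, T}: 59 + 91 = 150
  … (15 splits in total)
  {C, Q} + {E, G, T}: 52 + 78 = 130  ← best
Best: vehicle 1 O → C → Q → O = 52; vehicle 2 O → E → G → T → O = 78; combined 130.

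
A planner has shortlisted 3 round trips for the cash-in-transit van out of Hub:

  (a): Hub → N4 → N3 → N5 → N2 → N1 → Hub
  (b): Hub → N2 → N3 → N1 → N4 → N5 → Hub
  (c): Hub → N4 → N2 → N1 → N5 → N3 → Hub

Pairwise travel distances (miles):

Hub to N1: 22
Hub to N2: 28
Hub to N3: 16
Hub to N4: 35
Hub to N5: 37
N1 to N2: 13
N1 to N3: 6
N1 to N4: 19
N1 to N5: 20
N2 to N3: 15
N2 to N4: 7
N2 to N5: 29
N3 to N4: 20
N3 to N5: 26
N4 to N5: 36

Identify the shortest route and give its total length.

(a): 35 + 20 + 26 + 29 + 13 + 22 = 145
(b): 28 + 15 + 6 + 19 + 36 + 37 = 141
(c): 35 + 7 + 13 + 20 + 26 + 16 = 117

Shortest is (c), total 117 miles.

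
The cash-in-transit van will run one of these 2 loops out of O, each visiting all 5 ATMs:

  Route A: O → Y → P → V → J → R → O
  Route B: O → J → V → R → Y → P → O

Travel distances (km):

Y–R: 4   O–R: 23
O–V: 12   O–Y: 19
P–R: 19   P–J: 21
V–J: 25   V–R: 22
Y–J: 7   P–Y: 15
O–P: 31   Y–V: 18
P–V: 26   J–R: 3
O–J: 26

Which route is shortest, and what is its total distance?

Route A: 19 + 15 + 26 + 25 + 3 + 23 = 111
Route B: 26 + 25 + 22 + 4 + 15 + 31 = 123

111 km — Route A is the shortest.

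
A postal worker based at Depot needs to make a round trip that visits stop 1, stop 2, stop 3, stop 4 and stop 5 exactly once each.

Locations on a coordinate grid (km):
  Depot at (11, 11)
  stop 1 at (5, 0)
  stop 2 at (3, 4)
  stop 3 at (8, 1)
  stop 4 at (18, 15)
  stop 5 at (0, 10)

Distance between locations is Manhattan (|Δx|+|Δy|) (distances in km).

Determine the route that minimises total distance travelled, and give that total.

Shortest round trip = 66 km.

With 5 stops there are 5!/2 = 60 distinct round trips (a route and its reverse cost the same).
Depot→stop 1→stop 2→stop 3→stop 4→stop 5→Depot: 17+6+8+24+23+12 = 90
Depot→stop 1→stop 2→stop 3→stop 5→stop 4→Depot: 17+6+8+17+23+11 = 82
Depot→stop 1→stop 2→stop 4→stop 3→stop 5→Depot: 17+6+26+24+17+12 = 102
Depot→stop 1→stop 2→stop 4→stop 5→stop 3→Depot: 17+6+26+23+17+13 = 102
Depot→stop 1→stop 2→stop 5→stop 3→stop 4→Depot: 17+6+9+17+24+11 = 84
Depot→stop 1→stop 2→stop 5→stop 4→stop 3→Depot: 17+6+9+23+24+13 = 92
Depot→stop 1→stop 3→stop 2→stop 4→stop 5→Depot: 17+4+8+26+23+12 = 90
Depot→stop 1→stop 3→stop 2→stop 5→stop 4→Depot: 17+4+8+9+23+11 = 72
Depot→stop 1→stop 3→stop 4→stop 2→stop 5→Depot: 17+4+24+26+9+12 = 92
Depot→stop 1→stop 3→stop 4→stop 5→stop 2→Depot: 17+4+24+23+9+15 = 92
Depot→stop 1→stop 3→stop 5→stop 2→stop 4→Depot: 17+4+17+9+26+11 = 84
Depot→stop 1→stop 3→stop 5→stop 4→stop 2→Depot: 17+4+17+23+26+15 = 102
Depot→stop 1→stop 4→stop 2→stop 3→stop 5→Depot: 17+28+26+8+17+12 = 108
Depot→stop 1→stop 4→stop 2→stop 5→stop 3→Depot: 17+28+26+9+17+13 = 110
… (46 more)
Depot→stop 3→stop 1→stop 2→stop 5→stop 4→Depot: 13+4+6+9+23+11 = 66  ← best
The minimum is 66.
One optimal route: Depot → stop 3 → stop 1 → stop 2 → stop 5 → stop 4 → Depot (or its reverse).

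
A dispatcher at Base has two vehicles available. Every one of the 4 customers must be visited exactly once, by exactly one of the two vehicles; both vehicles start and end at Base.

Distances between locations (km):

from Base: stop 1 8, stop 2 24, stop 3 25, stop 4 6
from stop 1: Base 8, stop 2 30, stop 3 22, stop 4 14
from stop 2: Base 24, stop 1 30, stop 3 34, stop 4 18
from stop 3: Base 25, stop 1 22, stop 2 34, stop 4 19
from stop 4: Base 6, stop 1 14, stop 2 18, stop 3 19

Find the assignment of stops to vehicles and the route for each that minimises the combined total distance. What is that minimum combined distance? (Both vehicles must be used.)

99 km — the smallest possible combined total.

Try each way of splitting the stops between the two vehicles (each non-empty) and, for each split, find the best tour for each vehicle:
  {stop 1} + {stop 2, stop 3, stop 4}: 16 + 83 = 99
  {stop 2} + {stop 1, stop 3, stop 4}: 48 + 55 = 103
  {stop 1, stop 2} + {stop 3, stop 4}: 62 + 50 = 112
  {stop 3} + {stop 1, stop 2, stop 4}: 50 + 62 = 112
  {stop 1, stop 3} + {stop 2, stop 4}: 55 + 48 = 103
  {stop 2, stop 3} + {stop 1, stop 4}: 83 + 28 = 111
  … (7 splits in total)
Best: vehicle 1 Base → stop 1 → Base = 16; vehicle 2 Base → stop 2 → stop 3 → stop 4 → Base = 83; combined 99.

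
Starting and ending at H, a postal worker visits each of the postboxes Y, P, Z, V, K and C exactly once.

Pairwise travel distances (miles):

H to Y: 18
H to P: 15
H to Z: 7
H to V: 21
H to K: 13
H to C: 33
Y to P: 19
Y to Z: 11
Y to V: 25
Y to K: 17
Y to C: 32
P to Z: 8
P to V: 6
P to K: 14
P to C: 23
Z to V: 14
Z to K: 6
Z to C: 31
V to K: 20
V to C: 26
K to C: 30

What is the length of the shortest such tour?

There are 360 distinct closed tours to check (reversals are equivalent).
H - Y - P - Z - V - K - C - H: 18+19+8+14+20+30+33 = 142
H - Y - P - Z - V - C - K - H: 18+19+8+14+26+30+13 = 128
H - Y - P - Z - K - V - C - H: 18+19+8+6+20+26+33 = 130
H - Y - P - Z - K - C - V - H: 18+19+8+6+30+26+21 = 128
H - Y - P - Z - C - V - K - H: 18+19+8+31+26+20+13 = 135
H - Y - P - Z - C - K - V - H: 18+19+8+31+30+20+21 = 147
H - Y - P - V - Z - K - C - H: 18+19+6+14+6+30+33 = 126
H - Y - P - V - Z - C - K - H: 18+19+6+14+31+30+13 = 131
… (352 more)
H - Y - C - V - P - Z - K - H: 18+32+26+6+8+6+13 = 109  ← best
The minimum is 109.
One optimal route: H → Y → C → V → P → Z → K → H (or its reverse).

Shortest round trip = 109 miles.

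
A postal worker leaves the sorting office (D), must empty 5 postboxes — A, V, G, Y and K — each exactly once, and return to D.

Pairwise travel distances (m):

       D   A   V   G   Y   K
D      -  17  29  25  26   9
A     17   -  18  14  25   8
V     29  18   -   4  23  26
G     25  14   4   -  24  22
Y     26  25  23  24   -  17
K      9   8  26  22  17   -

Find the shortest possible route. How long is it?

84 m — the shortest possible round trip.

There are 60 distinct closed tours to check (reversals are equivalent).
D→A→V→G→Y→K→D: 17+18+4+24+17+9 = 89
D→A→V→G→K→Y→D: 17+18+4+22+17+26 = 104
D→A→V→Y→G→K→D: 17+18+23+24+22+9 = 113
D→A→V→Y→K→G→D: 17+18+23+17+22+25 = 122
D→A→V→K→G→Y→D: 17+18+26+22+24+26 = 133
D→A→V→K→Y→G→D: 17+18+26+17+24+25 = 127
D→A→G→V→Y→K→D: 17+14+4+23+17+9 = 84
D→A→G→V→K→Y→D: 17+14+4+26+17+26 = 104
D→A→G→Y→V→K→D: 17+14+24+23+26+9 = 113
D→A→G→Y→K→V→D: 17+14+24+17+26+29 = 127
D→A→G→K→V→Y→D: 17+14+22+26+23+26 = 128
D→A→G→K→Y→V→D: 17+14+22+17+23+29 = 122
D→A→Y→V→G→K→D: 17+25+23+4+22+9 = 100
D→A→Y→V→K→G→D: 17+25+23+26+22+25 = 138
… (46 more)
The minimum is 84.
One optimal route: D → A → G → V → Y → K → D (or its reverse).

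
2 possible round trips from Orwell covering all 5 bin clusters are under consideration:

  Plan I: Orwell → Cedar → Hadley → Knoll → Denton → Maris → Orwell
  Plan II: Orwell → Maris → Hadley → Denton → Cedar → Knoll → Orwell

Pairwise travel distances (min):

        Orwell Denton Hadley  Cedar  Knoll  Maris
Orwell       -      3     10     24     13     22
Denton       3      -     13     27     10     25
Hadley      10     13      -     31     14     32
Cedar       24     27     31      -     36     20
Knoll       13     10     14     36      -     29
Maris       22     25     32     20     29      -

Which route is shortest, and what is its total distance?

Shortest is Plan I, total 126 min.

Plan I: 24 + 31 + 14 + 10 + 25 + 22 = 126
Plan II: 22 + 32 + 13 + 27 + 36 + 13 = 143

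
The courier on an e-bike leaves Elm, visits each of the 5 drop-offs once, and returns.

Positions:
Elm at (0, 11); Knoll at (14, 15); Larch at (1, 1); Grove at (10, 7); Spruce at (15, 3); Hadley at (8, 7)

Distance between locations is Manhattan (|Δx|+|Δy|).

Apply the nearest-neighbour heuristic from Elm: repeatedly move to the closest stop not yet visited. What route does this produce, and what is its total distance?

Elm → [Larch:11 / Hadley:12 / Grove:14 / Knoll:18 / Spruce:23] → Larch (11)
Larch → [Hadley:13 / Grove:15 / Spruce:16 / Knoll:27] → Hadley (13)
Hadley → [Grove:2 / Spruce:11 / Knoll:14] → Grove (2)
Grove → [Spruce:9 / Knoll:12] → Spruce (9)
Spruce → [Knoll:13] → Knoll (13)
Return Knoll→Elm: 18.
Total = 11 + 13 + 2 + 9 + 13 + 18 = 66.

66 along Elm → Larch → Hadley → Grove → Spruce → Knoll → Elm.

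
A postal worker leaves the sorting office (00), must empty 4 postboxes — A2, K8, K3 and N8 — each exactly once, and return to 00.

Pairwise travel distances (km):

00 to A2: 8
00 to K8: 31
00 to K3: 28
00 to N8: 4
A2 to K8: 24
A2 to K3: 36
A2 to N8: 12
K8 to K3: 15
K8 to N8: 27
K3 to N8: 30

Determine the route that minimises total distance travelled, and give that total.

With 4 stops there are 4!/2 = 12 distinct round trips (a route and its reverse cost the same).
00 → A2 → K8 → K3 → N8 → 00: 8+24+15+30+4 = 81
00 → A2 → K8 → N8 → K3 → 00: 8+24+27+30+28 = 117
00 → A2 → K3 → K8 → N8 → 00: 8+36+15+27+4 = 90
00 → A2 → K3 → N8 → K8 → 00: 8+36+30+27+31 = 132
00 → A2 → N8 → K8 → K3 → 00: 8+12+27+15+28 = 90
00 → A2 → N8 → K3 → K8 → 00: 8+12+30+15+31 = 96
00 → K8 → A2 → K3 → N8 → 00: 31+24+36+30+4 = 125
00 → K8 → A2 → N8 → K3 → 00: 31+24+12+30+28 = 125
00 → K8 → K3 → A2 → N8 → 00: 31+15+36+12+4 = 98
00 → K8 → N8 → A2 → K3 → 00: 31+27+12+36+28 = 134
00 → K3 → A2 → K8 → N8 → 00: 28+36+24+27+4 = 119
00 → K3 → K8 → A2 → N8 → 00: 28+15+24+12+4 = 83
The minimum is 81.
One optimal route: 00 → A2 → K8 → K3 → N8 → 00 (or its reverse).

Minimum total distance: 81 km.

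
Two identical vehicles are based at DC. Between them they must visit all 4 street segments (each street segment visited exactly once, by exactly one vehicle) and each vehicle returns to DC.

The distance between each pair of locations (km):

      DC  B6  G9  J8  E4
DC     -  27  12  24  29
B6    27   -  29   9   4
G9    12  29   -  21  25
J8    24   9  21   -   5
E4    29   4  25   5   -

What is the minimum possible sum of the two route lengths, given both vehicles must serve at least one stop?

Try each way of splitting the stops between the two vehicles (each non-empty) and, for each split, find the best tour for each vehicle:
  {B6} + {G9, J8, E4}: 54 + 66 = 120
  {G9} + {B6, J8, E4}: 24 + 60 = 84
  {B6, G9} + {J8, E4}: 68 + 58 = 126
  {J8} + {B6, G9, E4}: 48 + 68 = 116
  {B6, J8} + {G9, E4}: 60 + 66 = 126
  {G9, J8} + {B6, E4}: 57 + 60 = 117
  … (7 splits in total)
Best: vehicle 1 DC → G9 → DC = 24; vehicle 2 DC → B6 → E4 → J8 → DC = 60; combined 84.

84 km — the smallest possible combined total.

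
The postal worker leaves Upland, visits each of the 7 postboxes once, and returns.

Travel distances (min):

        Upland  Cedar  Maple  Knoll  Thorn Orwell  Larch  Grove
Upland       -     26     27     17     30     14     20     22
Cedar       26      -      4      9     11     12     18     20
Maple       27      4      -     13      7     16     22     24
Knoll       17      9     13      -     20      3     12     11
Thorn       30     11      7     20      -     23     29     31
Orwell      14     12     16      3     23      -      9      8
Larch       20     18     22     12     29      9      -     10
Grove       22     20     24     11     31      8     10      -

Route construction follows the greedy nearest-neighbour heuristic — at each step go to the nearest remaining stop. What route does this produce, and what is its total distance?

98 min along Upland → Orwell → Knoll → Cedar → Maple → Thorn → Larch → Grove → Upland.

Upland → [Orwell:14 / Knoll:17 / Larch:20 / Grove:22 / Cedar:26 / Maple:27 / Thorn:30] → Orwell (14)
Orwell → [Knoll:3 / Grove:8 / Larch:9 / Cedar:12 / Maple:16 / Thorn:23] → Knoll (3)
Knoll → [Cedar:9 / Grove:11 / Larch:12 / Maple:13 / Thorn:20] → Cedar (9)
Cedar → [Maple:4 / Thorn:11 / Larch:18 / Grove:20] → Maple (4)
Maple → [Thorn:7 / Larch:22 / Grove:24] → Thorn (7)
Thorn → [Larch:29 / Grove:31] → Larch (29)
Larch → [Grove:10] → Grove (10)
Return Grove→Upland: 22.
Total = 14 + 3 + 9 + 4 + 7 + 29 + 10 + 22 = 98.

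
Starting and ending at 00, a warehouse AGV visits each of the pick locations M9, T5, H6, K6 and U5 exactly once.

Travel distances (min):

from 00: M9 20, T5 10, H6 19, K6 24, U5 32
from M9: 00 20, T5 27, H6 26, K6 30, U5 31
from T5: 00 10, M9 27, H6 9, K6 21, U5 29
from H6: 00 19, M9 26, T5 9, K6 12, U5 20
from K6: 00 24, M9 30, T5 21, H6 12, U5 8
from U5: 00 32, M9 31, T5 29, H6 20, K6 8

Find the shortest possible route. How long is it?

There are 60 distinct closed tours to check (reversals are equivalent).
00 - M9 - T5 - H6 - K6 - U5 - 00: 20+27+9+12+8+32 = 108
00 - M9 - T5 - H6 - U5 - K6 - 00: 20+27+9+20+8+24 = 108
00 - M9 - T5 - K6 - H6 - U5 - 00: 20+27+21+12+20+32 = 132
00 - M9 - T5 - K6 - U5 - H6 - 00: 20+27+21+8+20+19 = 115
00 - M9 - T5 - U5 - H6 - K6 - 00: 20+27+29+20+12+24 = 132
00 - M9 - T5 - U5 - K6 - H6 - 00: 20+27+29+8+12+19 = 115
00 - M9 - H6 - T5 - K6 - U5 - 00: 20+26+9+21+8+32 = 116
00 - M9 - H6 - T5 - U5 - K6 - 00: 20+26+9+29+8+24 = 116
00 - M9 - H6 - K6 - T5 - U5 - 00: 20+26+12+21+29+32 = 140
00 - M9 - H6 - K6 - U5 - T5 - 00: 20+26+12+8+29+10 = 105
00 - M9 - H6 - U5 - T5 - K6 - 00: 20+26+20+29+21+24 = 140
00 - M9 - H6 - U5 - K6 - T5 - 00: 20+26+20+8+21+10 = 105
00 - M9 - K6 - T5 - H6 - U5 - 00: 20+30+21+9+20+32 = 132
00 - M9 - K6 - T5 - U5 - H6 - 00: 20+30+21+29+20+19 = 139
… (46 more)
00 - M9 - U5 - K6 - H6 - T5 - 00: 20+31+8+12+9+10 = 90  ← best
The minimum is 90.
One optimal route: 00 → M9 → U5 → K6 → H6 → T5 → 00 (or its reverse).

Shortest round trip = 90 min.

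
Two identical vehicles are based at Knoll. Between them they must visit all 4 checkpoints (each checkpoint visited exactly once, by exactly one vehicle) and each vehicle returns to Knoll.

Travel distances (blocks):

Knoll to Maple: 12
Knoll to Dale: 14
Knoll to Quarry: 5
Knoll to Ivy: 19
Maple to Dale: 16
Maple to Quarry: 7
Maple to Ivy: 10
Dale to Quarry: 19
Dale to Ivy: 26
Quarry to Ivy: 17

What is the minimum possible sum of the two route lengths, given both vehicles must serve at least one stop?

Minimum combined distance: 69 blocks.

There are 2^3 − 1 = 7 ways to divide the 4 stops into two non-empty groups. For each, the best each vehicle can do is its own shortest tour through its group:
  {Maple} + {Dale, Quarry, Ivy}: 24 + 62 = 86
  {Dale} + {Maple, Quarry, Ivy}: 28 + 41 = 69
  {Maple, Dale} + {Quarry, Ivy}: 42 + 41 = 83
  {Quarry} + {Maple, Dale, Ivy}: 10 + 59 = 69
  {Maple, Quarry} + {Dale, Ivy}: 24 + 59 = 83
  {Dale, Quarry} + {Maple, Ivy}: 38 + 41 = 79
  … (7 splits in total)
Best: vehicle 1 Knoll → Dale → Knoll = 28; vehicle 2 Knoll → Quarry → Maple → Ivy → Knoll = 41; combined 69.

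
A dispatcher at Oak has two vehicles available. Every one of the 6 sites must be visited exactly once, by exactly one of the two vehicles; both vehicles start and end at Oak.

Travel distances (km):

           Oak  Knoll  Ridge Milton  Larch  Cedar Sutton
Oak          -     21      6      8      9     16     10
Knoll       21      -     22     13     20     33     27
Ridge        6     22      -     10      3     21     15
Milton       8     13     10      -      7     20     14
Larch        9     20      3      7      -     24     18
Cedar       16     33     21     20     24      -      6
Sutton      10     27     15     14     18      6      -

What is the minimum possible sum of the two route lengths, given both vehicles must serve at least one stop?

There are 2^5 − 1 = 31 ways to divide the 6 stops into two non-empty groups. For each, the best each vehicle can do is its own shortest tour through its group:
  {Knoll} + {Ridge, Milton, Larch, Cedar, Sutton}: 42 + 52 = 94
  {Ridge} + {Knoll, Milton, Larch, Cedar, Sutton}: 12 + 78 = 90
  {Knoll, Ridge} + {Milton, Larch, Cedar, Sutton}: 49 + 52 = 101
  {Milton} + {Knoll, Ridge, Larch, Cedar, Sutton}: 16 + 78 = 94
  {Knoll, Milton} + {Ridge, Larch, Cedar, Sutton}: 42 + 49 = 91
  {Ridge, Milton} + {Knoll, Larch, Cedar, Sutton}: 24 + 78 = 102
  … (31 splits in total)
  {Knoll, Ridge, Milton, Larch} + {Cedar, Sutton}: 50 + 32 = 82  ← best
Best: vehicle 1 Oak → Knoll → Milton → Larch → Ridge → Oak = 50; vehicle 2 Oak → Cedar → Sutton → Oak = 32; combined 82.

Minimum combined distance: 82 km.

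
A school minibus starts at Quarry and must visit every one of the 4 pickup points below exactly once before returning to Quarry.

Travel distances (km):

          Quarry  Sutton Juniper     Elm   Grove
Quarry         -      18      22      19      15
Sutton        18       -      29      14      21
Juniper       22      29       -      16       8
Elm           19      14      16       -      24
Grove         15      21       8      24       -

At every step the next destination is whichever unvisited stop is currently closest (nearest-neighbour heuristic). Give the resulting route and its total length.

Nearest-neighbour total = 71 km; route Quarry → Grove → Juniper → Elm → Sutton → Quarry.

Quarry → [Grove:15 / Sutton:18 / Elm:19 / Juniper:22] → Grove (15)
Grove → [Juniper:8 / Sutton:21 / Elm:24] → Juniper (8)
Juniper → [Elm:16 / Sutton:29] → Elm (16)
Elm → [Sutton:14] → Sutton (14)
Return Sutton→Quarry: 18.
Total = 15 + 8 + 16 + 14 + 18 = 71.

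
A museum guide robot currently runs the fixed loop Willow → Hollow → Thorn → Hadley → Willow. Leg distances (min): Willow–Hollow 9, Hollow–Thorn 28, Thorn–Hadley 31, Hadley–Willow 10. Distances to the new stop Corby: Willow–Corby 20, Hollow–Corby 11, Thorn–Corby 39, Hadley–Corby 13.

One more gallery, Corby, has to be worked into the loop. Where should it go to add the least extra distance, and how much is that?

Insertion cost between consecutive stops i–j is d(i,Corby) + d(Corby,j) − d(i,j):
  between Willow and Hollow: 20 + 11 − 9 = 22
  between Hollow and Thorn: 11 + 39 − 28 = 22
  between Thorn and Hadley: 39 + 13 − 31 = 21
  between Hadley and Willow: 13 + 20 − 10 = 23
Cheapest insertion is between Thorn and Hadley, adding 21.
New total = 78 + 21 = 99.

Adding 21 min by placing Corby on the Thorn–Hadley leg.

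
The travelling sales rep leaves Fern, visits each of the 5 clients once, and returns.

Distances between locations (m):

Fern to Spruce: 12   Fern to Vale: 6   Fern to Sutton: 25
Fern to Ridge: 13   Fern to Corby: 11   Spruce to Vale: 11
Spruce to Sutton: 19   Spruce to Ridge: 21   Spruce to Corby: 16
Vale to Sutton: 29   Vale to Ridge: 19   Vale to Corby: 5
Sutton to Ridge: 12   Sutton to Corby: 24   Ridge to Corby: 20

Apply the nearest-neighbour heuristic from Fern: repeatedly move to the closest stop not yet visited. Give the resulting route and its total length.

Nearest-neighbour total = 71 m; route Fern → Vale → Corby → Spruce → Sutton → Ridge → Fern.

From Fern: distances to unvisited — Vale=6, Corby=11, Spruce=12, Ridge=13, Sutton=25. Nearest is Vale (6).
From Vale: distances to unvisited — Corby=5, Spruce=11, Ridge=19, Sutton=29. Nearest is Corby (5).
From Corby: distances to unvisited — Spruce=16, Ridge=20, Sutton=24. Nearest is Spruce (16).
From Spruce: distances to unvisited — Sutton=19, Ridge=21. Nearest is Sutton (19).
From Sutton: distances to unvisited — Ridge=12. Nearest is Ridge (12).
Return Ridge→Fern: 13.
Total = 6 + 5 + 16 + 19 + 12 + 13 = 71.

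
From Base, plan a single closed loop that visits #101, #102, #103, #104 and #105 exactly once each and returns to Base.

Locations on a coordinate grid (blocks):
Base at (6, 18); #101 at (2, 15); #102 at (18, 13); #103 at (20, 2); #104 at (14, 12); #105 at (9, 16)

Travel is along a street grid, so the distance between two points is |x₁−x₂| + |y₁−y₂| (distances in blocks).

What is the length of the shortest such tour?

Base → #101 → #102 → #103 → #104 → #105 → Base: 7+18+13+16+9+5 = 68
Base → #101 → #102 → #103 → #105 → #104 → Base: 7+18+13+25+9+14 = 86
Base → #101 → #102 → #104 → #103 → #105 → Base: 7+18+5+16+25+5 = 76
Base → #101 → #102 → #104 → #105 → #103 → Base: 7+18+5+9+25+30 = 94
Base → #101 → #102 → #105 → #103 → #104 → Base: 7+18+12+25+16+14 = 92
Base → #101 → #102 → #105 → #104 → #103 → Base: 7+18+12+9+16+30 = 92
Base → #101 → #103 → #102 → #104 → #105 → Base: 7+31+13+5+9+5 = 70
Base → #101 → #103 → #102 → #105 → #104 → Base: 7+31+13+12+9+14 = 86
Base → #101 → #103 → #104 → #102 → #105 → Base: 7+31+16+5+12+5 = 76
Base → #101 → #103 → #104 → #105 → #102 → Base: 7+31+16+9+12+17 = 92
Base → #101 → #103 → #105 → #102 → #104 → Base: 7+31+25+12+5+14 = 94
Base → #101 → #103 → #105 → #104 → #102 → Base: 7+31+25+9+5+17 = 94
Base → #101 → #104 → #102 → #103 → #105 → Base: 7+15+5+13+25+5 = 70
Base → #101 → #104 → #102 → #105 → #103 → Base: 7+15+5+12+25+30 = 94
… (46 more)
The minimum is 68.
One optimal route: Base → #101 → #102 → #103 → #104 → #105 → Base (or its reverse).

Minimum total distance: 68 blocks.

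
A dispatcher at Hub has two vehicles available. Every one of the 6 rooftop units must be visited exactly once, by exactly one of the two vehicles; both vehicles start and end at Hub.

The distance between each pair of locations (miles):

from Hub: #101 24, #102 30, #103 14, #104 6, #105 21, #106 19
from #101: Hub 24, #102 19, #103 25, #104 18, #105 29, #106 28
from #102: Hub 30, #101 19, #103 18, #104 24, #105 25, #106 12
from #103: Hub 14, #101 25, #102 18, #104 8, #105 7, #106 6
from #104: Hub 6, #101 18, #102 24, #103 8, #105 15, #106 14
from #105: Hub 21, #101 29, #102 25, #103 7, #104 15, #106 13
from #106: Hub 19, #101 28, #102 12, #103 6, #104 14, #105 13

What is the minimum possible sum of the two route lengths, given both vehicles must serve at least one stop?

Minimum combined distance: 101 miles.

There are 2^5 − 1 = 31 ways to divide the 6 stops into two non-empty groups. For each, the best each vehicle can do is its own shortest tour through its group:
  {#101} + {#102, #103, #104, #105, #106}: 48 + 76 = 124
  {#102} + {#101, #103, #104, #105, #106}: 60 + 85 = 145
  {#101, #102} + {#103, #104, #105, #106}: 73 + 53 = 126
  {#103} + {#101, #102, #104, #105, #106}: 28 + 89 = 117
  {#101, #103} + {#102, #104, #105, #106}: 63 + 76 = 139
  {#102, #103} + {#101, #104, #105, #106}: 62 + 85 = 147
  … (31 splits in total)
  {#104} + {#101, #102, #103, #105, #106}: 12 + 89 = 101  ← best
Best: vehicle 1 Hub → #104 → Hub = 12; vehicle 2 Hub → #101 → #102 → #106 → #103 → #105 → Hub = 89; combined 101.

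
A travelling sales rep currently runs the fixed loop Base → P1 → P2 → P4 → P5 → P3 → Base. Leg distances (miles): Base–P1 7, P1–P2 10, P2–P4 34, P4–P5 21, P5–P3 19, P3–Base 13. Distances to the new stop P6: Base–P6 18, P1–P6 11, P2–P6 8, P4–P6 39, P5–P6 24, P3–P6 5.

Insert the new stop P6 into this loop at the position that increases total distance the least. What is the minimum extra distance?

Minimum extra distance: 9 miles, inserting P6 between P1 and P2.

Insertion cost between consecutive stops i–j is d(i,P6) + d(P6,j) − d(i,j):
  between Base and P1: 18 + 11 − 7 = 22
  between P1 and P2: 11 + 8 − 10 = 9
  between P2 and P4: 8 + 39 − 34 = 13
  between P4 and P5: 39 + 24 − 21 = 42
  between P5 and P3: 24 + 5 − 19 = 10
  between P3 and Base: 5 + 18 − 13 = 10
Cheapest insertion is between P1 and P2, adding 9.
New total = 104 + 9 = 113.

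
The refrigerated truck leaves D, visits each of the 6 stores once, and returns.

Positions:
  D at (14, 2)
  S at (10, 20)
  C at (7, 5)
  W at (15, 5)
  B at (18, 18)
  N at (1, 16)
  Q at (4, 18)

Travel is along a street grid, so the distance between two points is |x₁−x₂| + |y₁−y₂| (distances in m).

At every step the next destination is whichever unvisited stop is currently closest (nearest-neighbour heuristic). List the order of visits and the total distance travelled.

From D: distances to unvisited — W=4, C=10, B=20, S=22, Q=26, N=27. Nearest is W (4).
From W: distances to unvisited — C=8, B=16, S=20, Q=24, N=25. Nearest is C (8).
From C: distances to unvisited — Q=16, N=17, S=18, B=24. Nearest is Q (16).
From Q: distances to unvisited — N=5, S=8, B=14. Nearest is N (5).
From N: distances to unvisited — S=13, B=19. Nearest is S (13).
From S: distances to unvisited — B=10. Nearest is B (10).
Return B→D: 20.
Total = 4 + 8 + 16 + 5 + 13 + 10 + 20 = 76.

Total distance 76 m via the nearest-neighbour route D → W → C → Q → N → S → B → D.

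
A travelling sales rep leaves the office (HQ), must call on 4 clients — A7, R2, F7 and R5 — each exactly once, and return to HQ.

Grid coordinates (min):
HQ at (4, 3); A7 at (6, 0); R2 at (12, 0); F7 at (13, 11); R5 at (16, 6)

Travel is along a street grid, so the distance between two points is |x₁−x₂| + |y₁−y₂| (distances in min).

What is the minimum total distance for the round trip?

There are 12 distinct closed tours to check (reversals are equivalent).
HQ→A7→R2→F7→R5→HQ: 5+6+12+8+15 = 46
HQ→A7→R2→R5→F7→HQ: 5+6+10+8+17 = 46
HQ→A7→F7→R2→R5→HQ: 5+18+12+10+15 = 60
HQ→A7→F7→R5→R2→HQ: 5+18+8+10+11 = 52
HQ→A7→R5→R2→F7→HQ: 5+16+10+12+17 = 60
HQ→A7→R5→F7→R2→HQ: 5+16+8+12+11 = 52
HQ→R2→A7→F7→R5→HQ: 11+6+18+8+15 = 58
HQ→R2→A7→R5→F7→HQ: 11+6+16+8+17 = 58
HQ→R2→F7→A7→R5→HQ: 11+12+18+16+15 = 72
HQ→R2→R5→A7→F7→HQ: 11+10+16+18+17 = 72
HQ→F7→A7→R2→R5→HQ: 17+18+6+10+15 = 66
HQ→F7→R2→A7→R5→HQ: 17+12+6+16+15 = 66
The minimum is 46.
One optimal route: HQ → A7 → R2 → F7 → R5 → HQ (or its reverse).

Minimum total distance: 46 min.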